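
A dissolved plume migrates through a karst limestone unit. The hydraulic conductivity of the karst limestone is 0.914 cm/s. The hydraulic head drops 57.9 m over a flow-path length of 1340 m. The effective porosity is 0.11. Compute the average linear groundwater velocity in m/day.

Convert K: 0.914 cm/s × 864 = 789.7 m/day.
Hydraulic gradient i = Δh / L = 57.9 / 1340 = 0.04321.
Darcy flux q = K · i = 789.7 × 0.04321 = 34.12 m/day.
Seepage velocity v = q / n_e = 34.12 / 0.11 = 310.2 m/day.

310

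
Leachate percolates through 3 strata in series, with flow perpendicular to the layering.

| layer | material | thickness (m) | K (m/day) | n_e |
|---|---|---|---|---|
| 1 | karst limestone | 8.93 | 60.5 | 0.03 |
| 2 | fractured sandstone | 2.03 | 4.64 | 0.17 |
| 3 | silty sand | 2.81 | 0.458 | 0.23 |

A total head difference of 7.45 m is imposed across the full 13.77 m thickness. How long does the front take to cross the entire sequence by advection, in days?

1.14

With flow normal to the layers, continuity requires the same specific discharge q through every layer.
Σ(b_i/K_i) = 8.93/60.5 + 2.03/4.64 + 2.81/0.458 = 6.720 d.
q = Δh / Σ(b_i/K_i) = 7.45 / 6.720 = 1.109 m/day.
In each layer the seepage velocity is v_i = q/n_i, so the layer transit time is t_i = b_i·n_i / q:
  layer 1 (karst limestone): t_1 = 8.93 × 0.03 / 1.109 = 0.2417 d
  layer 2 (fractured sandstone): t_2 = 2.03 × 0.17 / 1.109 = 0.3113 d
  layer 3 (silty sand): t_3 = 2.81 × 0.23 / 1.109 = 0.5830 d
Total t = Σ t_i = 1.136 days.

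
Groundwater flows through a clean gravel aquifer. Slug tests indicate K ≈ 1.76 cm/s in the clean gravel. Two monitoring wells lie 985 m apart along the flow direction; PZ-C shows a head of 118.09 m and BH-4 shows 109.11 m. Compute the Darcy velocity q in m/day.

Convert K: 1.76 cm/s × 864 = 1521 m/day.
Hydraulic gradient i = (118.09 − 109.11) / 985 = 8.98 / 985 = 0.009117.
Specific discharge q = K · i = 1521 × 0.009117 = 13.86 m/day.

13.9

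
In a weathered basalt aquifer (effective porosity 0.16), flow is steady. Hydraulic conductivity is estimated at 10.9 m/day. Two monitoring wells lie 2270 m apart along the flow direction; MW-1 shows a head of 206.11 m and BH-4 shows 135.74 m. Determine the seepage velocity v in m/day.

2.11

Hydraulic gradient i = (206.11 − 135.74) / 2270 = 70.37 / 2270 = 0.03100.
Darcy flux q = K · i = 10.90 × 0.03100 = 0.3379 m/day.
Seepage velocity v = q / n_e = 0.3379 / 0.16 = 2.112 m/day.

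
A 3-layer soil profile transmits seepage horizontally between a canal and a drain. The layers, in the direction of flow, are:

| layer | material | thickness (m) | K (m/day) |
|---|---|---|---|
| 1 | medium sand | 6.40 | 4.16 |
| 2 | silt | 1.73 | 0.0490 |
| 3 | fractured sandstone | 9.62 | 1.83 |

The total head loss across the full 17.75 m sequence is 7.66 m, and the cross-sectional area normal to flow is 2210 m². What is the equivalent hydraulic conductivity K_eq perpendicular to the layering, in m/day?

0.422

Flow is perpendicular to layering, so the layers act in series and the equivalent K is the thickness-weighted harmonic mean.
Total thickness L = 6.40 + 1.73 + 9.62 = 17.75 m.
Σ(b_i/K_i) = 6.40/4.16 + 1.73/0.0490 + 9.62/1.83 = 42.10 d.
K_eq = L / Σ(b_i/K_i) = 17.75 / 42.10 = 0.4216 m/day.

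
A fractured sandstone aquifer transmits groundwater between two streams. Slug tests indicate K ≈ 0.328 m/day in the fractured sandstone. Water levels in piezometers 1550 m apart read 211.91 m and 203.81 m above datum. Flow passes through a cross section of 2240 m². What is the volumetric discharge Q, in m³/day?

3.84

Hydraulic gradient i = (211.91 − 203.81) / 1550 = 8.1 / 1550 = 0.005226.
Darcy's law: Q = K · A · i = 0.3280 × 2240 × 0.005226 = 3.840 m³/day.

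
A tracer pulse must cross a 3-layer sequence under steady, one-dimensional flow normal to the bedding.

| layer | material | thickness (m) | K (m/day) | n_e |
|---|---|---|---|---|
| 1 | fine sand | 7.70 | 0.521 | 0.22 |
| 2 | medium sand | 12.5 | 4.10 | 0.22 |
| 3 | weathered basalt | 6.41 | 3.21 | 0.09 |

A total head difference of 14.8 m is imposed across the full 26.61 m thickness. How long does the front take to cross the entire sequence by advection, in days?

6.73

With flow normal to the layers, continuity requires the same specific discharge q through every layer.
Σ(b_i/K_i) = 7.70/0.521 + 12.5/4.10 + 6.41/3.21 = 19.82 d.
q = Δh / Σ(b_i/K_i) = 14.8 / 19.82 = 0.7465 m/day.
In each layer the seepage velocity is v_i = q/n_i, so the layer transit time is t_i = b_i·n_i / q:
  layer 1 (fine sand): t_1 = 7.70 × 0.22 / 0.7465 = 2.269 d
  layer 2 (medium sand): t_2 = 12.5 × 0.22 / 0.7465 = 3.684 d
  layer 3 (weathered basalt): t_3 = 6.41 × 0.09 / 0.7465 = 0.7728 d
Total t = Σ t_i = 6.726 days.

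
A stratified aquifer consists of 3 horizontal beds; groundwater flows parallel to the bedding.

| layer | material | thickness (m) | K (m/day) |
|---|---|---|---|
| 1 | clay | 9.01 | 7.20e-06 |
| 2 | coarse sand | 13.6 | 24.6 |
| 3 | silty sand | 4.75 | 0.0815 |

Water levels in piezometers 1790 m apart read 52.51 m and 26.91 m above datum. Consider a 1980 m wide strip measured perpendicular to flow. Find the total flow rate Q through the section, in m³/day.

9480

Flow is parallel to layering, so each bed carries its own Darcy discharge and the transmissivities add.
Σ(K_i·b_i) = 7.20e-06×9.01 + 24.6×13.6 + 0.0815×4.75 = 334.9 m²/day.
Hydraulic gradient i = (52.51 − 26.91) / 1790 = 25.6 / 1790 = 0.01430.
Q = Σ(K_i·b_i) · W · i = 334.9 × 1980 × 0.01430 = 9485 m³/day.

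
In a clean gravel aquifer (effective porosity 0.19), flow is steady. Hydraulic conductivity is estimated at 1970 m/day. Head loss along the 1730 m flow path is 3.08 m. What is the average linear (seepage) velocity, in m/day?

Hydraulic gradient i = Δh / L = 3.08 / 1730 = 0.001780.
Darcy flux q = K · i = 1970 × 0.001780 = 3.507 m/day.
Seepage velocity v = q / n_e = 3.507 / 0.19 = 18.46 m/day.

18.5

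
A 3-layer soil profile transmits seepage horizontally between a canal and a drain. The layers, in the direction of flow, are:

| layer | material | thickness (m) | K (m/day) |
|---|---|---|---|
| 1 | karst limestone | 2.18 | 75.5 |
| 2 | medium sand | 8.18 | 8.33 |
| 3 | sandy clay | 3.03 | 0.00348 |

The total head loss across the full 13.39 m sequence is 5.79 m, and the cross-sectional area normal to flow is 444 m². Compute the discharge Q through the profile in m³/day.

2.95

Flow is perpendicular to layering, so the layers act in series and the equivalent K is the thickness-weighted harmonic mean.
Total thickness L = 2.18 + 8.18 + 3.03 = 13.39 m.
Σ(b_i/K_i) = 2.18/75.5 + 8.18/8.33 + 3.03/0.00348 = 871.7 d.
K_eq = L / Σ(b_i/K_i) = 13.39 / 871.7 = 0.01536 m/day.
Q = K_eq · A · (Δh/L) = 0.01536 × 444 × (5.79/13.39) = 2.949 m³/day.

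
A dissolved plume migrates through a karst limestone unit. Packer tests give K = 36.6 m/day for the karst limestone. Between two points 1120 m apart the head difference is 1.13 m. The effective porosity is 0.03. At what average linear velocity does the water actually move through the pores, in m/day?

1.23

Hydraulic gradient i = Δh / L = 1.13 / 1120 = 0.001009.
Darcy flux q = K · i = 36.60 × 0.001009 = 0.03693 m/day.
Seepage velocity v = q / n_e = 0.03693 / 0.03 = 1.231 m/day.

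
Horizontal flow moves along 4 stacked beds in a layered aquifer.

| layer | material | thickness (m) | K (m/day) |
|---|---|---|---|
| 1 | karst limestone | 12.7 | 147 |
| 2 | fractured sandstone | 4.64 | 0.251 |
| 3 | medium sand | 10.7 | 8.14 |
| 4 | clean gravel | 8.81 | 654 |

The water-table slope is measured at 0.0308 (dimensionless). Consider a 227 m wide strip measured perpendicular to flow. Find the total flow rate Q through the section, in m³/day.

Flow is parallel to layering, so each bed carries its own Darcy discharge and the transmissivities add.
Σ(K_i·b_i) = 147×12.7 + 0.251×4.64 + 8.14×10.7 + 654×8.81 = 7717 m²/day.
Hydraulic gradient i = 0.0308.
Q = Σ(K_i·b_i) · W · i = 7717 × 227 × 0.03080 = 53953 m³/day.

54000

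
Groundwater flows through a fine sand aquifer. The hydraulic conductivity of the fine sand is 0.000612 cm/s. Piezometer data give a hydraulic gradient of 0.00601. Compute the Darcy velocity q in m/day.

0.00318

Convert K: 0.000612 cm/s × 864 = 0.5288 m/day.
Hydraulic gradient i = 0.00601.
Specific discharge q = K · i = 0.5288 × 0.006010 = 0.003178 m/day.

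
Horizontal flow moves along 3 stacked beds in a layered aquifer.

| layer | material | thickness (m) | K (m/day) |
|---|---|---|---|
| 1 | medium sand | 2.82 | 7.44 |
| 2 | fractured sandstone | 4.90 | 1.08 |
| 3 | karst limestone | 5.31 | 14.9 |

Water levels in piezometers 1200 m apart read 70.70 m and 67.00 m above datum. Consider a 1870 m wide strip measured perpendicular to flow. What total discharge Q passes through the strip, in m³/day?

Flow is parallel to layering, so each bed carries its own Darcy discharge and the transmissivities add.
Σ(K_i·b_i) = 7.44×2.82 + 1.08×4.90 + 14.9×5.31 = 105.4 m²/day.
Hydraulic gradient i = (70.70 − 67.00) / 1200 = 3.7 / 1200 = 0.003083.
Q = Σ(K_i·b_i) · W · i = 105.4 × 1870 × 0.003083 = 607.7 m³/day.

608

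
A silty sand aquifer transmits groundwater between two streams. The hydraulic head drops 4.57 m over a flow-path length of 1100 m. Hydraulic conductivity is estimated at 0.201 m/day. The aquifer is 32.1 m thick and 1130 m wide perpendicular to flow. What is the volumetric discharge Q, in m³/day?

30.3

Cross-sectional area A = 1130 × 32.1 = 36273 m².
Hydraulic gradient i = Δh / L = 4.57 / 1100 = 0.004155.
Darcy's law: Q = K · A · i = 0.2010 × 36273 × 0.004155 = 30.29 m³/day.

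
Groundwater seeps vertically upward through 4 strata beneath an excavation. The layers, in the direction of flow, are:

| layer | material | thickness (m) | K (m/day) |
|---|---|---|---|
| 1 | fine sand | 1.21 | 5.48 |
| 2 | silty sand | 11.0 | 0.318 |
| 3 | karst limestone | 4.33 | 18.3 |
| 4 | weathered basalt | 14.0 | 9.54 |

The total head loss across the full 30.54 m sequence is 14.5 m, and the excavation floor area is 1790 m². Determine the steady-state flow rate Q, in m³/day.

Flow is perpendicular to layering, so the layers act in series and the equivalent K is the thickness-weighted harmonic mean.
Total thickness L = 1.21 + 11.0 + 4.33 + 14.0 = 30.54 m.
Σ(b_i/K_i) = 1.21/5.48 + 11.0/0.318 + 4.33/18.3 + 14.0/9.54 = 36.52 d.
K_eq = L / Σ(b_i/K_i) = 30.54 / 36.52 = 0.8363 m/day.
Q = K_eq · A · (Δh/L) = 0.8363 × 1790 × (14.5/30.54) = 710.8 m³/day.

711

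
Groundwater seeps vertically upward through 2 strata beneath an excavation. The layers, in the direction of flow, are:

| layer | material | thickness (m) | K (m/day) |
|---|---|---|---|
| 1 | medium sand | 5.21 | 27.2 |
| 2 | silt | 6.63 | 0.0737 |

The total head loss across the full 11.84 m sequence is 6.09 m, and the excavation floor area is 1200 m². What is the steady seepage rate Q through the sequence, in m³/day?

Flow is perpendicular to layering, so the layers act in series and the equivalent K is the thickness-weighted harmonic mean.
Total thickness L = 5.21 + 6.63 = 11.84 m.
Σ(b_i/K_i) = 5.21/27.2 + 6.63/0.0737 = 90.15 d.
K_eq = L / Σ(b_i/K_i) = 11.84 / 90.15 = 0.1313 m/day.
Q = K_eq · A · (Δh/L) = 0.1313 × 1200 × (6.09/11.84) = 81.06 m³/day.

81.1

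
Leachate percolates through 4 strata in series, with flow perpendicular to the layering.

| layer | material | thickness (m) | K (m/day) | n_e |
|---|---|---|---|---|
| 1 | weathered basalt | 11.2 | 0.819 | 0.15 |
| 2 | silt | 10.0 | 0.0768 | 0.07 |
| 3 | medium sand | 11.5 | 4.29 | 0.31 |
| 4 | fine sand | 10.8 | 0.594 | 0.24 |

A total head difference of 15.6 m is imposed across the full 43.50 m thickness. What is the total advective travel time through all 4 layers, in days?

With flow normal to the layers, continuity requires the same specific discharge q through every layer.
Σ(b_i/K_i) = 11.2/0.819 + 10.0/0.0768 + 11.5/4.29 + 10.8/0.594 = 164.7 d.
q = Δh / Σ(b_i/K_i) = 15.6 / 164.7 = 0.09469 m/day.
In each layer the seepage velocity is v_i = q/n_i, so the layer transit time is t_i = b_i·n_i / q:
  layer 1 (weathered basalt): t_1 = 11.2 × 0.15 / 0.09469 = 17.74 d
  layer 2 (silt): t_2 = 10.0 × 0.07 / 0.09469 = 7.392 d
  layer 3 (medium sand): t_3 = 11.5 × 0.31 / 0.09469 = 37.65 d
  layer 4 (fine sand): t_4 = 10.8 × 0.24 / 0.09469 = 27.37 d
Total t = Σ t_i = 90.16 days.

90.2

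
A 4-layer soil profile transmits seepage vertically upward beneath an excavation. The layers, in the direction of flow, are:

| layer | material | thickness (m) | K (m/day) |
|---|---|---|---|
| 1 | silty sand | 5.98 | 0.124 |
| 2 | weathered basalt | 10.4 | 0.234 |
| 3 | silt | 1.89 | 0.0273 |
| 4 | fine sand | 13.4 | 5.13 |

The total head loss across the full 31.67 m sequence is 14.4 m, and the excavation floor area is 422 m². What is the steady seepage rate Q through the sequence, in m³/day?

Flow is perpendicular to layering, so the layers act in series and the equivalent K is the thickness-weighted harmonic mean.
Total thickness L = 5.98 + 10.4 + 1.89 + 13.4 = 31.67 m.
Σ(b_i/K_i) = 5.98/0.124 + 10.4/0.234 + 1.89/0.0273 + 13.4/5.13 = 164.5 d.
K_eq = L / Σ(b_i/K_i) = 31.67 / 164.5 = 0.1925 m/day.
Q = K_eq · A · (Δh/L) = 0.1925 × 422 × (14.4/31.67) = 36.94 m³/day.

36.9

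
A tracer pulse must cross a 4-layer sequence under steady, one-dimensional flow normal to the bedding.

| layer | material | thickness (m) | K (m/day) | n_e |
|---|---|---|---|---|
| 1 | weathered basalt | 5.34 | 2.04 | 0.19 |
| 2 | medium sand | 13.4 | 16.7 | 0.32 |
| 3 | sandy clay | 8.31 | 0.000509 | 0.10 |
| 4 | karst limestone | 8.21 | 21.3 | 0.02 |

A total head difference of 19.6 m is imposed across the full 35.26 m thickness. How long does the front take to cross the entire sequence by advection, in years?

With flow normal to the layers, continuity requires the same specific discharge q through every layer.
Σ(b_i/K_i) = 5.34/2.04 + 13.4/16.7 + 8.31/0.000509 + 8.21/21.3 = 16330 d.
q = Δh / Σ(b_i/K_i) = 19.6 / 16330 = 0.001200 m/day.
In each layer the seepage velocity is v_i = q/n_i, so the layer transit time is t_i = b_i·n_i / q:
  layer 1 (weathered basalt): t_1 = 5.34 × 0.19 / 0.001200 = 845.3 d
  layer 2 (medium sand): t_2 = 13.4 × 0.32 / 0.001200 = 3573 d
  layer 3 (sandy clay): t_3 = 8.31 × 0.10 / 0.001200 = 692.4 d
  layer 4 (karst limestone): t_4 = 8.21 × 0.02 / 0.001200 = 136.8 d
Total t = Σ t_i = 5247 days = 14.37 years.

14.4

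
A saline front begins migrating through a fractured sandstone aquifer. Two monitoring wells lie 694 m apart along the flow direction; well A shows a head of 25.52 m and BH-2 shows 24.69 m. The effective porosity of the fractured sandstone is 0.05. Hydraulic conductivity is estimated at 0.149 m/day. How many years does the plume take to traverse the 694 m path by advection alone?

533

Hydraulic gradient i = (25.52 − 24.69) / 694 = 0.83 / 694 = 0.001196.
Darcy flux q = K · i = 0.1490 × 0.001196 = 0.0001782 m/day.
Seepage velocity v = q / n_e = 0.0001782 / 0.05 = 0.003564 m/day.
Travel time t = L / v = 694 / 0.003564 = 1.947e+05 days = 533.1 years.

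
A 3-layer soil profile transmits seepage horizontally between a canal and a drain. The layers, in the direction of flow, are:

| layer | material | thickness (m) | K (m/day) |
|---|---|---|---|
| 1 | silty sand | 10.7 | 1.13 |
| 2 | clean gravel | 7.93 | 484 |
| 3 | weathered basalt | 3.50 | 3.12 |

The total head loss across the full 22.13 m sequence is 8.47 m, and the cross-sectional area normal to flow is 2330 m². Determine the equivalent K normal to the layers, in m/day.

Flow is perpendicular to layering, so the layers act in series and the equivalent K is the thickness-weighted harmonic mean.
Total thickness L = 10.7 + 7.93 + 3.50 = 22.13 m.
Σ(b_i/K_i) = 10.7/1.13 + 7.93/484 + 3.50/3.12 = 10.61 d.
K_eq = L / Σ(b_i/K_i) = 22.13 / 10.61 = 2.086 m/day.

2.09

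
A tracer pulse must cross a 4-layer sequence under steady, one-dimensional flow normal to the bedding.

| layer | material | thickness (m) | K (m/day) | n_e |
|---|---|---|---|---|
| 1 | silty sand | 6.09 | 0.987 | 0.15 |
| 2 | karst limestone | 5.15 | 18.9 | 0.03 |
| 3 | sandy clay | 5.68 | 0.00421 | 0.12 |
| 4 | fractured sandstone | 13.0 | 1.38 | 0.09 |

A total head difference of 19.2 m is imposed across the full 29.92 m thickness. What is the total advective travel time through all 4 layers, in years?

0.568

With flow normal to the layers, continuity requires the same specific discharge q through every layer.
Σ(b_i/K_i) = 6.09/0.987 + 5.15/18.9 + 5.68/0.00421 + 13.0/1.38 = 1365 d.
q = Δh / Σ(b_i/K_i) = 19.2 / 1365 = 0.01407 m/day.
In each layer the seepage velocity is v_i = q/n_i, so the layer transit time is t_i = b_i·n_i / q:
  layer 1 (silty sand): t_1 = 6.09 × 0.15 / 0.01407 = 64.95 d
  layer 2 (karst limestone): t_2 = 5.15 × 0.03 / 0.01407 = 10.98 d
  layer 3 (sandy clay): t_3 = 5.68 × 0.12 / 0.01407 = 48.46 d
  layer 4 (fractured sandstone): t_4 = 13.0 × 0.09 / 0.01407 = 83.18 d
Total t = Σ t_i = 207.6 days = 0.5683 years.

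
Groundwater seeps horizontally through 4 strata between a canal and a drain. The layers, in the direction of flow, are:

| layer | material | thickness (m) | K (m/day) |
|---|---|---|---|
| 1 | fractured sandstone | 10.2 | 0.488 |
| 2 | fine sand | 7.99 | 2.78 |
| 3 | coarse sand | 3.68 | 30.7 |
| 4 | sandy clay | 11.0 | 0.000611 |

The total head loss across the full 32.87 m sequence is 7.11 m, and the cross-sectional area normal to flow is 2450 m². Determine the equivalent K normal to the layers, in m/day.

0.00182

Flow is perpendicular to layering, so the layers act in series and the equivalent K is the thickness-weighted harmonic mean.
Total thickness L = 10.2 + 7.99 + 3.68 + 11.0 = 32.87 m.
Σ(b_i/K_i) = 10.2/0.488 + 7.99/2.78 + 3.68/30.7 + 11.0/0.000611 = 18027 d.
K_eq = L / Σ(b_i/K_i) = 32.87 / 18027 = 0.001823 m/day.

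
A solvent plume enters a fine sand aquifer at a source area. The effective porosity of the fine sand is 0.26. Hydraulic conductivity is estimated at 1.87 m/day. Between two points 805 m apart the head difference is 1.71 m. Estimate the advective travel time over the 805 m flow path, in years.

Hydraulic gradient i = Δh / L = 1.71 / 805 = 0.002124.
Darcy flux q = K · i = 1.870 × 0.002124 = 0.003972 m/day.
Seepage velocity v = q / n_e = 0.003972 / 0.26 = 0.01528 m/day.
Travel time t = L / v = 805 / 0.01528 = 52690 days = 144.3 years.

144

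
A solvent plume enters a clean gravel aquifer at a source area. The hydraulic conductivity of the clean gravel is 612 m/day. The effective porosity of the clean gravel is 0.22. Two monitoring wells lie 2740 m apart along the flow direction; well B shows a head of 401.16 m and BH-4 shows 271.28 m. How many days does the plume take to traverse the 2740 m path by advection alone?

Hydraulic gradient i = (401.16 − 271.28) / 2740 = 129.88 / 2740 = 0.04740.
Darcy flux q = K · i = 612.0 × 0.04740 = 29.01 m/day.
Seepage velocity v = q / n_e = 29.01 / 0.22 = 131.9 m/day.
Travel time t = L / v = 2740 / 131.9 = 20.78 days.

20.8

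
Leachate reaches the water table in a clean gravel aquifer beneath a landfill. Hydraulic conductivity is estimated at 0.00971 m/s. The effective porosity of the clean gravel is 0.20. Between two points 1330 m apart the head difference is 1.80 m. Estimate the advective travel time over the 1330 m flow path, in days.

234

Convert K: 0.00971 m/s × 86400 = 838.9 m/day.
Hydraulic gradient i = Δh / L = 1.80 / 1330 = 0.001353.
Darcy flux q = K · i = 838.9 × 0.001353 = 1.135 m/day.
Seepage velocity v = q / n_e = 1.135 / 0.20 = 5.677 m/day.
Travel time t = L / v = 1330 / 5.677 = 234.3 days.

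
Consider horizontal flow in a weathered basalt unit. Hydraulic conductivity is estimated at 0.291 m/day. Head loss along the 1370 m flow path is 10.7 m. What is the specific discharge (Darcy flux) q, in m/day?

0.00227

Hydraulic gradient i = Δh / L = 10.7 / 1370 = 0.007810.
Specific discharge q = K · i = 0.2910 × 0.007810 = 0.002273 m/day.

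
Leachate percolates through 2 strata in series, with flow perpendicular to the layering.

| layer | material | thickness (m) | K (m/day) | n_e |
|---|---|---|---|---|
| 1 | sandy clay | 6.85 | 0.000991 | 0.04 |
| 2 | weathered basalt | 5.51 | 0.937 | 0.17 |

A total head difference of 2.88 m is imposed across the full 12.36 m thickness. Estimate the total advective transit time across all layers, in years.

7.96

With flow normal to the layers, continuity requires the same specific discharge q through every layer.
Σ(b_i/K_i) = 6.85/0.000991 + 5.51/0.937 = 6918 d.
q = Δh / Σ(b_i/K_i) = 2.88 / 6918 = 0.0004163 m/day.
In each layer the seepage velocity is v_i = q/n_i, so the layer transit time is t_i = b_i·n_i / q:
  layer 1 (sandy clay): t_1 = 6.85 × 0.04 / 0.0004163 = 658.2 d
  layer 2 (weathered basalt): t_2 = 5.51 × 0.17 / 0.0004163 = 2250 d
Total t = Σ t_i = 2908 days = 7.962 years.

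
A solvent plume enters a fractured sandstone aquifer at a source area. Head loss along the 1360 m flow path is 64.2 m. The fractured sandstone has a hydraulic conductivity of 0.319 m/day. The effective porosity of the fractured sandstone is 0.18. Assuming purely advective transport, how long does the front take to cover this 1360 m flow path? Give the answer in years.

Hydraulic gradient i = Δh / L = 64.2 / 1360 = 0.04721.
Darcy flux q = K · i = 0.3190 × 0.04721 = 0.01506 m/day.
Seepage velocity v = q / n_e = 0.01506 / 0.18 = 0.08366 m/day.
Travel time t = L / v = 1360 / 0.08366 = 16256 days = 44.51 years.

44.5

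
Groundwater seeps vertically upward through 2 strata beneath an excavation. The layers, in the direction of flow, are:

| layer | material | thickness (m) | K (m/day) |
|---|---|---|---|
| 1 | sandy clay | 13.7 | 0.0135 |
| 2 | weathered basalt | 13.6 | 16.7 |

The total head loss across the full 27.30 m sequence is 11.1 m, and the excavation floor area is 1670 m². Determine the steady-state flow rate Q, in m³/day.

18.3

Flow is perpendicular to layering, so the layers act in series and the equivalent K is the thickness-weighted harmonic mean.
Total thickness L = 13.7 + 13.6 = 27.30 m.
Σ(b_i/K_i) = 13.7/0.0135 + 13.6/16.7 = 1016 d.
K_eq = L / Σ(b_i/K_i) = 27.30 / 1016 = 0.02688 m/day.
Q = K_eq · A · (Δh/L) = 0.02688 × 1670 × (11.1/27.30) = 18.25 m³/day.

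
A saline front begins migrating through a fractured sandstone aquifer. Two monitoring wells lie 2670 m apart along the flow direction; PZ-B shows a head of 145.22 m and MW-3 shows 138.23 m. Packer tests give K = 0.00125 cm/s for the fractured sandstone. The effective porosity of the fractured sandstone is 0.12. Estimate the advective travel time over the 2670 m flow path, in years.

Convert K: 0.00125 cm/s × 864 = 1.080 m/day.
Hydraulic gradient i = (145.22 − 138.23) / 2670 = 6.99 / 2670 = 0.002618.
Darcy flux q = K · i = 1.080 × 0.002618 = 0.002827 m/day.
Seepage velocity v = q / n_e = 0.002827 / 0.12 = 0.02356 m/day.
Travel time t = L / v = 2670 / 0.02356 = 1.133e+05 days = 310.3 years.

310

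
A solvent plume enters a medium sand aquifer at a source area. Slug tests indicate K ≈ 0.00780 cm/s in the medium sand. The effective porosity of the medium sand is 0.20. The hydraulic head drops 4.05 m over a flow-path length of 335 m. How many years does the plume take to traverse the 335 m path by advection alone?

Convert K: 0.00780 cm/s × 864 = 6.739 m/day.
Hydraulic gradient i = Δh / L = 4.05 / 335 = 0.01209.
Darcy flux q = K · i = 6.739 × 0.01209 = 0.08147 m/day.
Seepage velocity v = q / n_e = 0.08147 / 0.20 = 0.4074 m/day.
Travel time t = L / v = 335 / 0.4074 = 822.3 days = 2.251 years.

2.25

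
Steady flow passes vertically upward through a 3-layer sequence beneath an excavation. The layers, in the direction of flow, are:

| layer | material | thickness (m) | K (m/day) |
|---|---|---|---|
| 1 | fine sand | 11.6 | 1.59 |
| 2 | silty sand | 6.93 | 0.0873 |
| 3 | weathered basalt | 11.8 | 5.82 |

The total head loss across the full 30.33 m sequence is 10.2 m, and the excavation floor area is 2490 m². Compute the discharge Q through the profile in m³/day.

286

Flow is perpendicular to layering, so the layers act in series and the equivalent K is the thickness-weighted harmonic mean.
Total thickness L = 11.6 + 6.93 + 11.8 = 30.33 m.
Σ(b_i/K_i) = 11.6/1.59 + 6.93/0.0873 + 11.8/5.82 = 88.70 d.
K_eq = L / Σ(b_i/K_i) = 30.33 / 88.70 = 0.3419 m/day.
Q = K_eq · A · (Δh/L) = 0.3419 × 2490 × (10.2/30.33) = 286.3 m³/day.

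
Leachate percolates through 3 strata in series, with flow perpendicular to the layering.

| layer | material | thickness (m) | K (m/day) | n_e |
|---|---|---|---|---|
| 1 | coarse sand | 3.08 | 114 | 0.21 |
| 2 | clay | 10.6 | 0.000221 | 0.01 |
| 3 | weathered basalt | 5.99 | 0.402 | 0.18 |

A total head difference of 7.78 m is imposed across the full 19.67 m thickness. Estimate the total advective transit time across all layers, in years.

30.9

With flow normal to the layers, continuity requires the same specific discharge q through every layer.
Σ(b_i/K_i) = 3.08/114 + 10.6/0.000221 + 5.99/0.402 = 47979 d.
q = Δh / Σ(b_i/K_i) = 7.78 / 47979 = 0.0001622 m/day.
In each layer the seepage velocity is v_i = q/n_i, so the layer transit time is t_i = b_i·n_i / q:
  layer 1 (coarse sand): t_1 = 3.08 × 0.21 / 0.0001622 = 3989 d
  layer 2 (clay): t_2 = 10.6 × 0.01 / 0.0001622 = 653.7 d
  layer 3 (weathered basalt): t_3 = 5.99 × 0.18 / 0.0001622 = 6649 d
Total t = Σ t_i = 11292 days = 30.91 years.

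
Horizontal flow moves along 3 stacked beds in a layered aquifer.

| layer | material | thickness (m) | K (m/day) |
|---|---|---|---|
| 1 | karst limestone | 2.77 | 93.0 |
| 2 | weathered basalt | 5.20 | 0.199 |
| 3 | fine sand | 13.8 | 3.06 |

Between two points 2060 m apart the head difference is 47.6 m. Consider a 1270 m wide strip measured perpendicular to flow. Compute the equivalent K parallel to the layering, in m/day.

Flow is parallel to layering, so each bed carries its own Darcy discharge and the transmissivities add.
Σ(K_i·b_i) = 93.0×2.77 + 0.199×5.20 + 3.06×13.8 = 300.9 m²/day.
Total thickness b = 21.77 m, so K_eq = Σ(K_i·b_i)/b = 13.82 m/day.

13.8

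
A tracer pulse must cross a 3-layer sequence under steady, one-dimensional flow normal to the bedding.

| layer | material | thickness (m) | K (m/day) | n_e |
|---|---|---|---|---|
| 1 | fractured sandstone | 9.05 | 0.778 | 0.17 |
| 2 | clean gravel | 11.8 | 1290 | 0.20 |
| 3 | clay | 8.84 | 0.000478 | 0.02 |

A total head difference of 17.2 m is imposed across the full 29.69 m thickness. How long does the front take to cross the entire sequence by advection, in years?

With flow normal to the layers, continuity requires the same specific discharge q through every layer.
Σ(b_i/K_i) = 9.05/0.778 + 11.8/1290 + 8.84/0.000478 = 18505 d.
q = Δh / Σ(b_i/K_i) = 17.2 / 18505 = 0.0009295 m/day.
In each layer the seepage velocity is v_i = q/n_i, so the layer transit time is t_i = b_i·n_i / q:
  layer 1 (fractured sandstone): t_1 = 9.05 × 0.17 / 0.0009295 = 1655 d
  layer 2 (clean gravel): t_2 = 11.8 × 0.20 / 0.0009295 = 2539 d
  layer 3 (clay): t_3 = 8.84 × 0.02 / 0.0009295 = 190.2 d
Total t = Σ t_i = 4385 days = 12.00 years.

12.0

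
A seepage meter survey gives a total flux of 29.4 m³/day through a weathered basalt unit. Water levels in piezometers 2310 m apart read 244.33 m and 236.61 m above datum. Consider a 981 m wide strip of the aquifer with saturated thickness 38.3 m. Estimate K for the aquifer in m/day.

0.234

Cross-sectional area A = 981 × 38.3 = 37572 m².
Hydraulic gradient i = (244.33 − 236.61) / 2310 = 7.72 / 2310 = 0.003342.
From Q = K·A·i, K = Q / (A·i) = 29.4 / (37572 × 0.003342) = 0.2341 m/day.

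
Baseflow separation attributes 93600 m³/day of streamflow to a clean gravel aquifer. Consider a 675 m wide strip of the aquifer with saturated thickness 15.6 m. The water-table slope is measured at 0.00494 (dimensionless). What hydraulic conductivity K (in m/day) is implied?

1800

Cross-sectional area A = 675 × 15.6 = 10530 m².
Hydraulic gradient i = 0.00494.
From Q = K·A·i, K = Q / (A·i) = 93600 / (10530 × 0.004940) = 1799 m/day.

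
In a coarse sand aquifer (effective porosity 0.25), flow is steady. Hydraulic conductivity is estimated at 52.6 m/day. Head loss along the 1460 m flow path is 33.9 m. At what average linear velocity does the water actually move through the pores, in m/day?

Hydraulic gradient i = Δh / L = 33.9 / 1460 = 0.02322.
Darcy flux q = K · i = 52.60 × 0.02322 = 1.221 m/day.
Seepage velocity v = q / n_e = 1.221 / 0.25 = 4.885 m/day.

4.89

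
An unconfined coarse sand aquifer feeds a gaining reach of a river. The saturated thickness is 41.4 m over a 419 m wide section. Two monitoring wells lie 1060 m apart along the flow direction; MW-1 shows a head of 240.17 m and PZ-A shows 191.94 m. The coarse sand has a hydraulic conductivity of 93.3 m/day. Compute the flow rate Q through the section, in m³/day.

Cross-sectional area A = 419 × 41.4 = 17347 m².
Hydraulic gradient i = (240.17 − 191.94) / 1060 = 48.23 / 1060 = 0.04550.
Darcy's law: Q = K · A · i = 93.30 × 17347 × 0.04550 = 73639 m³/day.

73600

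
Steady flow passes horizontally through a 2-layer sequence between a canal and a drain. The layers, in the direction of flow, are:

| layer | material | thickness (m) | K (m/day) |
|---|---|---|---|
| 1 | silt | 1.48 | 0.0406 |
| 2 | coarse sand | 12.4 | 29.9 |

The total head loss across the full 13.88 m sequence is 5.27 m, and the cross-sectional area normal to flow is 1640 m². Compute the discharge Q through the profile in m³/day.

Flow is perpendicular to layering, so the layers act in series and the equivalent K is the thickness-weighted harmonic mean.
Total thickness L = 1.48 + 12.4 = 13.88 m.
Σ(b_i/K_i) = 1.48/0.0406 + 12.4/29.9 = 36.87 d.
K_eq = L / Σ(b_i/K_i) = 13.88 / 36.87 = 0.3765 m/day.
Q = K_eq · A · (Δh/L) = 0.3765 × 1640 × (5.27/13.88) = 234.4 m³/day.

234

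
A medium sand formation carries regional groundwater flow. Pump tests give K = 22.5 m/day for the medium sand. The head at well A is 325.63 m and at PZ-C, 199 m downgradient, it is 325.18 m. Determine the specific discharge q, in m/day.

Hydraulic gradient i = (325.63 − 325.18) / 199 = 0.45 / 199 = 0.002261.
Specific discharge q = K · i = 22.50 × 0.002261 = 0.05088 m/day.

0.0509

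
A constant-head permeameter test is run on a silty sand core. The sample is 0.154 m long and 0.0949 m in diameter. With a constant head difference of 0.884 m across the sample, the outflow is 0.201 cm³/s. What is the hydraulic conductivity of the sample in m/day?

0.428

Cross-sectional area A = π·(d/2)² = π × (0.0949/2)² = 0.007073 m².
Convert discharge: 0.201 cm³/s = 2.010e-07 m³/s.
Darcy's law rearranged: K = Q·L / (A·Δh) = 2.010e-07 × 0.154 / (0.007073 × 0.884) = 4.950e-06 m/s = 0.4277 m/day.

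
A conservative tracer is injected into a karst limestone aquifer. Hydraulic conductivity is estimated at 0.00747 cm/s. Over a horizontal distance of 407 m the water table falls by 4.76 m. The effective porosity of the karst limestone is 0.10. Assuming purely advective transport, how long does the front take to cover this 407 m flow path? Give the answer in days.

539

Convert K: 0.00747 cm/s × 864 = 6.454 m/day.
Hydraulic gradient i = Δh / L = 4.76 / 407 = 0.01170.
Darcy flux q = K · i = 6.454 × 0.01170 = 0.07548 m/day.
Seepage velocity v = q / n_e = 0.07548 / 0.10 = 0.7548 m/day.
Travel time t = L / v = 407 / 0.7548 = 539.2 days.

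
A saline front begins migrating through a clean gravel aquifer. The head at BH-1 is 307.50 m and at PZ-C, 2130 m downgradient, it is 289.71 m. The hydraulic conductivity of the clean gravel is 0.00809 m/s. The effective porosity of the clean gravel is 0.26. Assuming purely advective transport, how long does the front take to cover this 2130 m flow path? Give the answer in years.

Convert K: 0.00809 m/s × 86400 = 699.0 m/day.
Hydraulic gradient i = (307.50 − 289.71) / 2130 = 17.79 / 2130 = 0.008352.
Darcy flux q = K · i = 699.0 × 0.008352 = 5.838 m/day.
Seepage velocity v = q / n_e = 5.838 / 0.26 = 22.45 m/day.
Travel time t = L / v = 2130 / 22.45 = 94.86 days = 0.2597 years.

0.260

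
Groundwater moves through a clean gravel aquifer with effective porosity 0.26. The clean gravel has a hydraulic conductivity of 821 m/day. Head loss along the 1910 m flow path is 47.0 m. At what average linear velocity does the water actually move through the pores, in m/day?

Hydraulic gradient i = Δh / L = 47.0 / 1910 = 0.02461.
Darcy flux q = K · i = 821.0 × 0.02461 = 20.20 m/day.
Seepage velocity v = q / n_e = 20.20 / 0.26 = 77.70 m/day.

77.7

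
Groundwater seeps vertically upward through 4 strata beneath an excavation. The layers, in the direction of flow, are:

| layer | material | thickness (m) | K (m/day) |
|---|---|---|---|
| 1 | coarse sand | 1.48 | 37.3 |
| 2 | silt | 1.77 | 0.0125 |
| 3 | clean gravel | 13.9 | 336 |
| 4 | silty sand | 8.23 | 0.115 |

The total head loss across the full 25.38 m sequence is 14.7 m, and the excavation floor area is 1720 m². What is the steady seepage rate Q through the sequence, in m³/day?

Flow is perpendicular to layering, so the layers act in series and the equivalent K is the thickness-weighted harmonic mean.
Total thickness L = 1.48 + 1.77 + 13.9 + 8.23 = 25.38 m.
Σ(b_i/K_i) = 1.48/37.3 + 1.77/0.0125 + 13.9/336 + 8.23/0.115 = 213.2 d.
K_eq = L / Σ(b_i/K_i) = 25.38 / 213.2 = 0.1190 m/day.
Q = K_eq · A · (Δh/L) = 0.1190 × 1720 × (14.7/25.38) = 118.6 m³/day.

119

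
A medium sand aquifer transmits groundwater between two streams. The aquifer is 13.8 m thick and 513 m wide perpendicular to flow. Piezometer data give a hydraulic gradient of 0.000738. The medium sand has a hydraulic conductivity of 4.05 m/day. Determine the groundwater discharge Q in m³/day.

21.2

Cross-sectional area A = 513 × 13.8 = 7079 m².
Hydraulic gradient i = 0.000738.
Darcy's law: Q = K · A · i = 4.050 × 7079 × 0.0007380 = 21.16 m³/day.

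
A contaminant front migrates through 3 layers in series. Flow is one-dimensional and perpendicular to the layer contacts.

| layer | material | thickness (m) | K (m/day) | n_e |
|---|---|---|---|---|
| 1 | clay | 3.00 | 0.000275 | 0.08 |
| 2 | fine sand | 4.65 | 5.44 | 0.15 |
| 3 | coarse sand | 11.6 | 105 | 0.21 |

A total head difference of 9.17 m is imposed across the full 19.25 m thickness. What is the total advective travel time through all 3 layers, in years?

With flow normal to the layers, continuity requires the same specific discharge q through every layer.
Σ(b_i/K_i) = 3.00/0.000275 + 4.65/5.44 + 11.6/105 = 10910 d.
q = Δh / Σ(b_i/K_i) = 9.17 / 10910 = 0.0008405 m/day.
In each layer the seepage velocity is v_i = q/n_i, so the layer transit time is t_i = b_i·n_i / q:
  layer 1 (clay): t_1 = 3.00 × 0.08 / 0.0008405 = 285.5 d
  layer 2 (fine sand): t_2 = 4.65 × 0.15 / 0.0008405 = 829.9 d
  layer 3 (coarse sand): t_3 = 11.6 × 0.21 / 0.0008405 = 2898 d
Total t = Σ t_i = 4014 days = 10.99 years.

11.0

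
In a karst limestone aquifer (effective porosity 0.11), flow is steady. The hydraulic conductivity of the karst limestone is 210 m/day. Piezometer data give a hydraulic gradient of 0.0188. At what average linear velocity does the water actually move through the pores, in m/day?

35.9

Hydraulic gradient i = 0.0188.
Darcy flux q = K · i = 210.0 × 0.01880 = 3.948 m/day.
Seepage velocity v = q / n_e = 3.948 / 0.11 = 35.89 m/day.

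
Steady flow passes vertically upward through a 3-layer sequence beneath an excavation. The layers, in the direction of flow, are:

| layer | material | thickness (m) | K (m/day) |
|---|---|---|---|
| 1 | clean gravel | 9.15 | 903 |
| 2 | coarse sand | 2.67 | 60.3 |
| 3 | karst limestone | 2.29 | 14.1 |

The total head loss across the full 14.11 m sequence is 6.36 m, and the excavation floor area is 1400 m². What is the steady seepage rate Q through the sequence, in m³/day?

Flow is perpendicular to layering, so the layers act in series and the equivalent K is the thickness-weighted harmonic mean.
Total thickness L = 9.15 + 2.67 + 2.29 = 14.11 m.
Σ(b_i/K_i) = 9.15/903 + 2.67/60.3 + 2.29/14.1 = 0.2168 d.
K_eq = L / Σ(b_i/K_i) = 14.11 / 0.2168 = 65.08 m/day.
Q = K_eq · A · (Δh/L) = 65.08 × 1400 × (6.36/14.11) = 41066 m³/day.

41100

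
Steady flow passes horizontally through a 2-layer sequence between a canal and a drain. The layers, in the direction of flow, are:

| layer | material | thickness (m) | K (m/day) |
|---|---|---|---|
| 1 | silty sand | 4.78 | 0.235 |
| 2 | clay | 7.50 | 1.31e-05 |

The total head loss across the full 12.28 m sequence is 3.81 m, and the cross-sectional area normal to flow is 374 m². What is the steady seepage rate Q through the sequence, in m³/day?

0.00249

Flow is perpendicular to layering, so the layers act in series and the equivalent K is the thickness-weighted harmonic mean.
Total thickness L = 4.78 + 7.50 = 12.28 m.
Σ(b_i/K_i) = 4.78/0.235 + 7.50/1.31e-05 = 5.725e+05 d.
K_eq = L / Σ(b_i/K_i) = 12.28 / 5.725e+05 = 2.145e-05 m/day.
Q = K_eq · A · (Δh/L) = 2.145e-05 × 374 × (3.81/12.28) = 0.002489 m³/day.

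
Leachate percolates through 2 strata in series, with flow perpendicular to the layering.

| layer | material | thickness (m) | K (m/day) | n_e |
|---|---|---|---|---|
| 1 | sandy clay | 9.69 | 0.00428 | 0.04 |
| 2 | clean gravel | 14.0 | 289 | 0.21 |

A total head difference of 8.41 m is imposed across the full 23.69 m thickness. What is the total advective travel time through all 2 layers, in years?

2.45

With flow normal to the layers, continuity requires the same specific discharge q through every layer.
Σ(b_i/K_i) = 9.69/0.00428 + 14.0/289 = 2264 d.
q = Δh / Σ(b_i/K_i) = 8.41 / 2264 = 0.003715 m/day.
In each layer the seepage velocity is v_i = q/n_i, so the layer transit time is t_i = b_i·n_i / q:
  layer 1 (sandy clay): t_1 = 9.69 × 0.04 / 0.003715 = 104.3 d
  layer 2 (clean gravel): t_2 = 14.0 × 0.21 / 0.003715 = 791.5 d
Total t = Σ t_i = 895.8 days = 2.453 years.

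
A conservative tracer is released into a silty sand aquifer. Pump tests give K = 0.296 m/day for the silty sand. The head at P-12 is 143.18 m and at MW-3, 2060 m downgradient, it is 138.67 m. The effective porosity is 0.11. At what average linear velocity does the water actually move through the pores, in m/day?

Hydraulic gradient i = (143.18 − 138.67) / 2060 = 4.51 / 2060 = 0.002189.
Darcy flux q = K · i = 0.2960 × 0.002189 = 0.0006480 m/day.
Seepage velocity v = q / n_e = 0.0006480 / 0.11 = 0.005891 m/day.

0.00589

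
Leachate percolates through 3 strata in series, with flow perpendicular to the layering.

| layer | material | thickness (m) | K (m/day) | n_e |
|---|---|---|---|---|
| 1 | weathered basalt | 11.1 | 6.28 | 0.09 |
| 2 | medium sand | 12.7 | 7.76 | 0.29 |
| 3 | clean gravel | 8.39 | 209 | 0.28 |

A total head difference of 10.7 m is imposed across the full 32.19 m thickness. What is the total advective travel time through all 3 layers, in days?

2.26

With flow normal to the layers, continuity requires the same specific discharge q through every layer.
Σ(b_i/K_i) = 11.1/6.28 + 12.7/7.76 + 8.39/209 = 3.444 d.
q = Δh / Σ(b_i/K_i) = 10.7 / 3.444 = 3.107 m/day.
In each layer the seepage velocity is v_i = q/n_i, so the layer transit time is t_i = b_i·n_i / q:
  layer 1 (weathered basalt): t_1 = 11.1 × 0.09 / 3.107 = 0.3216 d
  layer 2 (medium sand): t_2 = 12.7 × 0.29 / 3.107 = 1.186 d
  layer 3 (clean gravel): t_3 = 8.39 × 0.28 / 3.107 = 0.7562 d
Total t = Σ t_i = 2.263 days.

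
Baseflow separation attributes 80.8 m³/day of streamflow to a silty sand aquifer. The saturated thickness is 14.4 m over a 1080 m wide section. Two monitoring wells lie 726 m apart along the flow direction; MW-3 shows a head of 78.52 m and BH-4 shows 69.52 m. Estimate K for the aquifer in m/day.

Cross-sectional area A = 1080 × 14.4 = 15552 m².
Hydraulic gradient i = (78.52 − 69.52) / 726 = 9 / 726 = 0.01240.
From Q = K·A·i, K = Q / (A·i) = 80.8 / (15552 × 0.01240) = 0.4191 m/day.

0.419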